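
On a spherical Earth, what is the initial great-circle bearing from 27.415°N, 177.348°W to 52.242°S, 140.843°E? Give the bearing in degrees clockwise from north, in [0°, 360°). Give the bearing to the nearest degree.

204°

Δλ = 140.843 − -177.348 = 318.191°; wrapped into (−180°, 180°]: -41.809°.
θ = atan2( sin Δλ · cos φ₂ , cos φ₁ · sin φ₂ − sin φ₁ · cos φ₂ · cos Δλ )
  = atan2(-0.40821, -0.91196) = -155.886° → normalised to [0°, 360°): 204.114°.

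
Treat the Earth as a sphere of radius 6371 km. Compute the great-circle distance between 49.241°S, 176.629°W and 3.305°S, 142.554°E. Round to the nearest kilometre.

Δλ = 142.554 − -176.629 = 319.183°; wrapped into (−180°, 180°]: -40.817°.
Δφ = -3.305 − -49.241 = 45.936°.
a = sin²(Δφ/2) + cos φ₁ · cos φ₂ · sin²(Δλ/2) = 0.231527.
c = 2·atan2(√a, √(1−a)) = 1.00398 rad → d = 6371·c ≈ 6396.38 km.

6396 km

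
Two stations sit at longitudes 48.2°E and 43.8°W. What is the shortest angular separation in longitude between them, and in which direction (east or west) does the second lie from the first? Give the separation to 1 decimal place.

Raw difference: -43.8 − 48.2 = -92.0°.
Normalise into (−180°, 180°]: -92.0° stays -92.0°.
Negative ⇒ the second point lies to the west; separation 92.0°.

92.0° west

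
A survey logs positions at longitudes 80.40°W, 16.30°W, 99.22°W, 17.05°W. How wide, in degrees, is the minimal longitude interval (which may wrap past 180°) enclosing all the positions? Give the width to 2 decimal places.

82.92°

Sort the longitudes: -99.22°, -80.40°, -17.05°, -16.30°.
Eastward gaps between consecutive values (wrapping around): 18.82°, 63.35°, 0.75°, 277.08°.
Largest gap = 277.08° ⇒ minimal covering band is its complement: 360° − 277.08° = 82.92°.
Band runs from -99.22° eastward to -16.30°.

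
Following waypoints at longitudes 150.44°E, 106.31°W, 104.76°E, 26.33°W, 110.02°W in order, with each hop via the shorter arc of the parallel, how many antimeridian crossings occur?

Leg 1: +150.44° → -106.31°, shortest Δλ = 103.25° (east) — crosses 180°.
Leg 2: -106.31° → +104.76°, shortest Δλ = -148.93° (west) — crosses 180°.
Leg 3: +104.76° → -26.33°, shortest Δλ = -131.09° (west) — does not cross 180°.
Leg 4: -26.33° → -110.02°, shortest Δλ = -83.69° (west) — does not cross 180°.
Total crossings: 2.

2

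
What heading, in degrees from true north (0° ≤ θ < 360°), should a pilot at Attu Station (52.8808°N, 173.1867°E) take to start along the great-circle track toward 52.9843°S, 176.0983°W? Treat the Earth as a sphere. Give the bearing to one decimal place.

Δλ = -176.0983 − 173.1867 = -349.2850°; wrapped into (−180°, 180°]: 10.7150°.
θ = atan2( sin Δλ · cos φ₂ , cos φ₁ · sin φ₂ − sin φ₁ · cos φ₂ · cos Δλ )
  = atan2(0.11193, -0.95354) = 173.305° → normalised to [0°, 360°): 173.305°.

173.3°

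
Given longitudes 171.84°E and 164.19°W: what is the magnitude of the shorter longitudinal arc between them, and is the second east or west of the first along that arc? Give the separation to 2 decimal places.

Raw difference: -164.19 − 171.84 = -336.03°.
Normalise into (−180°, 180°]: -336.03° + 360° = 23.97°.
Positive ⇒ the second point lies to the east; separation 23.97°.

23.97° east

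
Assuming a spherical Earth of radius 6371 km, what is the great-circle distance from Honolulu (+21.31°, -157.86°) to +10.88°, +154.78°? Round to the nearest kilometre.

Δλ = 154.78 − -157.86 = 312.64°; wrapped into (−180°, 180°]: -47.36°.
Δφ = 10.88 − 21.31 = -10.43°.
a = sin²(Δφ/2) + cos φ₁ · cos φ₂ · sin²(Δλ/2) = 0.155837.
c = 2·atan2(√a, √(1−a)) = 0.81162 rad → d = 6371·c ≈ 5170.81 km.

5171 km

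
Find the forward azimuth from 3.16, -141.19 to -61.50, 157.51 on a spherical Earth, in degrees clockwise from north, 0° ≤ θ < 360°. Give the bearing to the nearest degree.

Δλ = 157.51 − -141.19 = 298.70°; wrapped into (−180°, 180°]: -61.30°.
θ = atan2( sin Δλ · cos φ₂ , cos φ₁ · sin φ₂ − sin φ₁ · cos φ₂ · cos Δλ )
  = atan2(-0.41854, -0.89011) = -154.817° → normalised to [0°, 360°): 205.183°.

205°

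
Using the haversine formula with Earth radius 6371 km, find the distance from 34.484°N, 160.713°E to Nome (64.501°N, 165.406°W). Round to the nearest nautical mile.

2181 nmi

Δλ = -165.406 − 160.713 = -326.119°; wrapped into (−180°, 180°]: 33.881°.
Δφ = 64.501 − 34.484 = 30.017°.
a = sin²(Δφ/2) + cos φ₁ · cos φ₂ · sin²(Δλ/2) = 0.097189.
c = 2·atan2(√a, √(1−a)) = 0.63407 rad → d = 6371·c ≈ 4039.67 km ≈ 2181.25 nmi.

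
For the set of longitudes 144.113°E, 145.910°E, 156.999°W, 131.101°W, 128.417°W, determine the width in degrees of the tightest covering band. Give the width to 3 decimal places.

87.470°

Sort the longitudes: -156.999°, -131.101°, -128.417°, +144.113°, +145.910°.
Eastward gaps between consecutive values (wrapping around): 25.898°, 2.684°, 272.530°, 1.797°, 57.091°.
Largest gap = 272.530° ⇒ minimal covering band is its complement: 360° − 272.530° = 87.470°.
Band runs from +144.113° eastward to -128.417°, crossing the antimeridian.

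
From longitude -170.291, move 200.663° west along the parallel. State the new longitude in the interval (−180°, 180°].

-10.954°

Start at -170.291°; shift −200.663° → -370.954°.
-370.954° lies outside (−180°, 180°]; add 360° → -10.954°.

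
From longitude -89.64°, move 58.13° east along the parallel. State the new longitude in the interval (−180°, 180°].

Start at -89.64°; shift +58.13° → -31.51°.
-31.51° already lies in (−180°, 180°].

-31.51°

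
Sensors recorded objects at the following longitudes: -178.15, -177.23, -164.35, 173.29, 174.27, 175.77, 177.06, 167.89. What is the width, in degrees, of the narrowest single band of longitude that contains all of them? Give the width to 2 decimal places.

Sort the longitudes: -178.15°, -177.23°, -164.35°, +167.89°, +173.29°, +174.27°, +175.77°, +177.06°.
Eastward gaps between consecutive values (wrapping around): 0.92°, 12.88°, 332.24°, 5.40°, 0.98°, 1.50°, 1.29°, 4.79°.
Largest gap = 332.24° ⇒ minimal covering band is its complement: 360° − 332.24° = 27.76°.
Band runs from +167.89° eastward to -164.35°, crossing the antimeridian.

27.76°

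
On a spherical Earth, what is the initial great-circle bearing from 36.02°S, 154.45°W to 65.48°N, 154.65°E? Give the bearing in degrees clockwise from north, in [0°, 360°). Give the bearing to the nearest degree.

340°

Δλ = 154.65 − -154.45 = 309.10°; wrapped into (−180°, 180°]: -50.90°.
θ = atan2( sin Δλ · cos φ₂ , cos φ₁ · sin φ₂ − sin φ₁ · cos φ₂ · cos Δλ )
  = atan2(-0.32207, 0.88979) = -19.898° → normalised to [0°, 360°): 340.102°.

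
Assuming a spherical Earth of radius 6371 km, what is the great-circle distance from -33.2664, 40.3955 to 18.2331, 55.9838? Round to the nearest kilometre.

5961 km

Δλ = 55.9838 − 40.3955 = 15.5883°.
Δφ = 18.2331 − -33.2664 = 51.4995°.
a = sin²(Δφ/2) + cos φ₁ · cos φ₂ · sin²(Δλ/2) = 0.203345.
c = 2·atan2(√a, √(1−a)) = 0.93563 rad → d = 6371·c ≈ 5960.90 km.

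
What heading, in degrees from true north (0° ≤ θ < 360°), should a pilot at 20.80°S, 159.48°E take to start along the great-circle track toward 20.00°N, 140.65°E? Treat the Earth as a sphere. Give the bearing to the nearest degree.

Δλ = 140.65 − 159.48 = -18.83°.
θ = atan2( sin Δλ · cos φ₂ , cos φ₁ · sin φ₂ − sin φ₁ · cos φ₂ · cos Δλ )
  = atan2(-0.30330, 0.63556) = -25.511° → normalised to [0°, 360°): 334.489°.

334°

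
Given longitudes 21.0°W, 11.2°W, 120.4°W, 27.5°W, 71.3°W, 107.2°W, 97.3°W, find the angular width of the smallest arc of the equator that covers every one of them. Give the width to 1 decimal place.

109.2°

Sort the longitudes: -120.4°, -107.2°, -97.3°, -71.3°, -27.5°, -21.0°, -11.2°.
Eastward gaps between consecutive values (wrapping around): 13.2°, 9.9°, 26.0°, 43.8°, 6.5°, 9.8°, 250.8°.
Largest gap = 250.8° ⇒ minimal covering band is its complement: 360° − 250.8° = 109.2°.
Band runs from -120.4° eastward to -11.2°.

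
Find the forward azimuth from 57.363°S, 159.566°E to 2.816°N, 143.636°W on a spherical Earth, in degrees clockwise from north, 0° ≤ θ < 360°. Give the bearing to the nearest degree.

Δλ = -143.636 − 159.566 = -303.202°; wrapped into (−180°, 180°]: 56.798°.
θ = atan2( sin Δλ · cos φ₂ , cos φ₁ · sin φ₂ − sin φ₁ · cos φ₂ · cos Δλ )
  = atan2(0.83573, 0.48707) = 59.766° → normalised to [0°, 360°): 59.766°.

60°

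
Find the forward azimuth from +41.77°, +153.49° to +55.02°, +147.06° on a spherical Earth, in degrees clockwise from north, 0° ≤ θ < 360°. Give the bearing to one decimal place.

344.5°

Δλ = 147.06 − 153.49 = -6.43°.
θ = atan2( sin Δλ · cos φ₂ , cos φ₁ · sin φ₂ − sin φ₁ · cos φ₂ · cos Δλ )
  = atan2(-0.06420, 0.23160) = -15.494° → normalised to [0°, 360°): 344.506°.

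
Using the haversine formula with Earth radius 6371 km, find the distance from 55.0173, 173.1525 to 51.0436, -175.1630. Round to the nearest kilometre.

Δλ = -175.1630 − 173.1525 = -348.3155°; wrapped into (−180°, 180°]: 11.6845°.
Δφ = 51.0436 − 55.0173 = -3.9737°.
a = sin²(Δφ/2) + cos φ₁ · cos φ₂ · sin²(Δλ/2) = 0.004937.
c = 2·atan2(√a, √(1−a)) = 0.14064 rad → d = 6371·c ≈ 896.03 km.

896 km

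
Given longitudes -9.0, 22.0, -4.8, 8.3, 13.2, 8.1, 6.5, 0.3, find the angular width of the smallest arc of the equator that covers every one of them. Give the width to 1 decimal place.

31.0°

Sort the longitudes: -9.0°, -4.8°, +0.3°, +6.5°, +8.1°, +8.3°, +13.2°, +22.0°.
Eastward gaps between consecutive values (wrapping around): 4.2°, 5.1°, 6.2°, 1.6°, 0.2°, 4.9°, 8.8°, 329.0°.
Largest gap = 329.0° ⇒ minimal covering band is its complement: 360° − 329.0° = 31.0°.
Band runs from -9.0° eastward to +22.0°.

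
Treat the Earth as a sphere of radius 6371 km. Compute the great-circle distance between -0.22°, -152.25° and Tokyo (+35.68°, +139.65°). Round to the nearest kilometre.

8061 km

Δλ = 139.65 − -152.25 = 291.90°; wrapped into (−180°, 180°]: -68.10°.
Δφ = 35.68 − -0.22 = 35.90°.
a = sin²(Δφ/2) + cos φ₁ · cos φ₂ · sin²(Δλ/2) = 0.349634.
c = 2·atan2(√a, √(1−a)) = 1.26534 rad → d = 6371·c ≈ 8061.46 km.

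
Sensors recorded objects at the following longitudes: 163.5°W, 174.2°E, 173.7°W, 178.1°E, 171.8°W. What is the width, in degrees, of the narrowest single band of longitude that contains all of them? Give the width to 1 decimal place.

22.3°

Sort the longitudes: -173.7°, -171.8°, -163.5°, +174.2°, +178.1°.
Eastward gaps between consecutive values (wrapping around): 1.9°, 8.3°, 337.7°, 3.9°, 8.2°.
Largest gap = 337.7° ⇒ minimal covering band is its complement: 360° − 337.7° = 22.3°.
Band runs from +174.2° eastward to -163.5°, crossing the antimeridian.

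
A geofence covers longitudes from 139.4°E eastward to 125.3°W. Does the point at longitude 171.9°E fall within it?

Yes

Band width going east from +139.4° to -125.3°: ((-125.3 − 139.4) mod 360) = 95.3°.
Offset of +171.9° east of the west edge: ((171.9 − 139.4) mod 360) = 32.5°.
32.5° ≤ 95.3° ⇒ inside.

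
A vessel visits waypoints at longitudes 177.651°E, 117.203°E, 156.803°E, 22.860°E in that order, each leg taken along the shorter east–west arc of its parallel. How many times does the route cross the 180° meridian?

0

Leg 1: +177.651° → +117.203°, shortest Δλ = -60.448° (west) — does not cross 180°.
Leg 2: +117.203° → +156.803°, shortest Δλ = 39.6° (east) — does not cross 180°.
Leg 3: +156.803° → +22.860°, shortest Δλ = -133.943° (west) — does not cross 180°.
Total crossings: 0.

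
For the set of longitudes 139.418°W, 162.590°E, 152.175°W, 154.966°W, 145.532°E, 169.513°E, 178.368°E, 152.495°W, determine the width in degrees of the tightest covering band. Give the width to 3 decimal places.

75.050°

Sort the longitudes: -154.966°, -152.495°, -152.175°, -139.418°, +145.532°, +162.590°, +169.513°, +178.368°.
Eastward gaps between consecutive values (wrapping around): 2.471°, 0.320°, 12.757°, 284.950°, 17.058°, 6.923°, 8.855°, 26.666°.
Largest gap = 284.950° ⇒ minimal covering band is its complement: 360° − 284.950° = 75.050°.
Band runs from +145.532° eastward to -139.418°, crossing the antimeridian.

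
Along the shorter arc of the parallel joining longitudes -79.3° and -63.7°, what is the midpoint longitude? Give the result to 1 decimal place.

-71.5°

Signed shortest Δλ from -79.3° to -63.7° is +15.6°.
Midpoint longitude = -79.3° + (+15.6°)/2 = -79.3° + 7.8° = -71.5°.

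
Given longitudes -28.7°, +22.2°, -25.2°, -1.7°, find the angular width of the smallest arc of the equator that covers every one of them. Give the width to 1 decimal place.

Sort the longitudes: -28.7°, -25.2°, -1.7°, +22.2°.
Eastward gaps between consecutive values (wrapping around): 3.5°, 23.5°, 23.9°, 309.1°.
Largest gap = 309.1° ⇒ minimal covering band is its complement: 360° − 309.1° = 50.9°.
Band runs from -28.7° eastward to +22.2°.

50.9°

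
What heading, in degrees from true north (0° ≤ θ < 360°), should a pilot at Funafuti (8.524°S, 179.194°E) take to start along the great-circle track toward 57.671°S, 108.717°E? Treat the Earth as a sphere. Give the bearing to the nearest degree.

212°

Δλ = 108.717 − 179.194 = -70.477°.
θ = atan2( sin Δλ · cos φ₂ , cos φ₁ · sin φ₂ − sin φ₁ · cos φ₂ · cos Δλ )
  = atan2(-0.50403, -0.80917) = -148.081° → normalised to [0°, 360°): 211.919°.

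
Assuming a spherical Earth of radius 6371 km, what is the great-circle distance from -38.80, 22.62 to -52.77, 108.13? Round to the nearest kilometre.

Δλ = 108.13 − 22.62 = 85.51°.
Δφ = -52.77 − -38.80 = -13.97°.
a = sin²(Δφ/2) + cos φ₁ · cos φ₂ · sin²(Δλ/2) = 0.232089.
c = 2·atan2(√a, √(1−a)) = 1.00531 rad → d = 6371·c ≈ 6404.86 km.

6405 km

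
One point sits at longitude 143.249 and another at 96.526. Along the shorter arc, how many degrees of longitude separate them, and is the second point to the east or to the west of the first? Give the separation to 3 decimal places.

Raw difference: 96.526 − 143.249 = -46.723°.
Normalise into (−180°, 180°]: -46.723° stays -46.723°.
Negative ⇒ the second point lies to the west; separation 46.723°.

46.723° west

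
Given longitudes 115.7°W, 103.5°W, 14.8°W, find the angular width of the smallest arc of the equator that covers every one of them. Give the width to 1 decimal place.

Sort the longitudes: -115.7°, -103.5°, -14.8°.
Eastward gaps between consecutive values (wrapping around): 12.2°, 88.7°, 259.1°.
Largest gap = 259.1° ⇒ minimal covering band is its complement: 360° − 259.1° = 100.9°.
Band runs from -115.7° eastward to -14.8°.

100.9°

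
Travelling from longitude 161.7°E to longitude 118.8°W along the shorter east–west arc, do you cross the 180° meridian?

Naïve |-118.8 − 161.7| = 280.5° > 180°, so the shorter arc goes the other way round — across 180°.
Signed shortest Δλ = ((-118.8 − 161.7 + 180) mod 360) − 180 = 79.5°.
Going east by 79.5° from +161.7° passes through 180° before reaching -118.8°.

Yes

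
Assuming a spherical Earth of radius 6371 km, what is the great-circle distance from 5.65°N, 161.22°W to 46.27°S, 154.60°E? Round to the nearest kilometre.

7231 km

Δλ = 154.60 − -161.22 = 315.82°; wrapped into (−180°, 180°]: -44.18°.
Δφ = -46.27 − 5.65 = -51.92°.
a = sin²(Δφ/2) + cos φ₁ · cos φ₂ · sin²(Δλ/2) = 0.288905.
c = 2·atan2(√a, √(1−a)) = 1.13494 rad → d = 6371·c ≈ 7230.68 km.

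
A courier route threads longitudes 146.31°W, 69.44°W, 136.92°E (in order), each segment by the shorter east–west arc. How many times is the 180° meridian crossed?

1

Leg 1: -146.31° → -69.44°, shortest Δλ = 76.87° (east) — does not cross 180°.
Leg 2: -69.44° → +136.92°, shortest Δλ = -153.64° (west) — crosses 180°.
Total crossings: 1.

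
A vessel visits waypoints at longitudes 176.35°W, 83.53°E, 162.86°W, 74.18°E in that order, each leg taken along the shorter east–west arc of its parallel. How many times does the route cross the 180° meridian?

3

Leg 1: -176.35° → +83.53°, shortest Δλ = -100.12° (west) — crosses 180°.
Leg 2: +83.53° → -162.86°, shortest Δλ = 113.61° (east) — crosses 180°.
Leg 3: -162.86° → +74.18°, shortest Δλ = -122.96° (west) — crosses 180°.
Total crossings: 3.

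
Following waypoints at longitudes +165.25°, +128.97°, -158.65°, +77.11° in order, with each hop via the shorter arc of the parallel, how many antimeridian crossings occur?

2

Leg 1: +165.25° → +128.97°, shortest Δλ = -36.28° (west) — does not cross 180°.
Leg 2: +128.97° → -158.65°, shortest Δλ = 72.38° (east) — crosses 180°.
Leg 3: -158.65° → +77.11°, shortest Δλ = -124.24° (west) — crosses 180°.
Total crossings: 2.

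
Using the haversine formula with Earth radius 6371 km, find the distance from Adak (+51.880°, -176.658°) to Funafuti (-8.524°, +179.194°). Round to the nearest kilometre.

6728 km

Δλ = 179.194 − -176.658 = 355.852°; wrapped into (−180°, 180°]: -4.148°.
Δφ = -8.524 − 51.880 = -60.404°.
a = sin²(Δφ/2) + cos φ₁ · cos φ₂ · sin²(Δλ/2) = 0.253859.
c = 2·atan2(√a, √(1−a)) = 1.05609 rad → d = 6371·c ≈ 6728.33 km.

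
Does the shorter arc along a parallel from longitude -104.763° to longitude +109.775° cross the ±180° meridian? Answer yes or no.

Naïve |109.775 − -104.763| = 214.538° > 180°, so the shorter arc goes the other way round — across 180°.
Signed shortest Δλ = ((109.775 − -104.763 + 180) mod 360) − 180 = -145.462°.
Going west by 145.462° from -104.763° passes through 180° before reaching +109.775°.

Yes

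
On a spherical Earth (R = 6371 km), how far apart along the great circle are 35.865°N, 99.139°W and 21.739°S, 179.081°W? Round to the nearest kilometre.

Δλ = -179.081 − -99.139 = -79.942°.
Δφ = -21.739 − 35.865 = -57.604°.
a = sin²(Δφ/2) + cos φ₁ · cos φ₂ · sin²(Δλ/2) = 0.542765.
c = 2·atan2(√a, √(1−a)) = 1.65643 rad → d = 6371·c ≈ 10553.12 km.

10553 km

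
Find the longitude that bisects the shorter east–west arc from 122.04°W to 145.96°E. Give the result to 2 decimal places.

168.04°W

Signed shortest Δλ from -122.04° to +145.96° is -92.00°.
Midpoint longitude = -122.04° + (-92.00°)/2 = -122.04° − 46.00° = -168.04°.
(The naïve average (-122.04 + +145.96)/2 = 11.96° is on the wrong side of the globe.)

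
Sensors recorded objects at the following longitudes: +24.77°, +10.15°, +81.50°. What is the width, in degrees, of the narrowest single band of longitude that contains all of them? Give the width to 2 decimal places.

Sort the longitudes: +10.15°, +24.77°, +81.50°.
Eastward gaps between consecutive values (wrapping around): 14.62°, 56.73°, 288.65°.
Largest gap = 288.65° ⇒ minimal covering band is its complement: 360° − 288.65° = 71.35°.
Band runs from +10.15° eastward to +81.50°.

71.35°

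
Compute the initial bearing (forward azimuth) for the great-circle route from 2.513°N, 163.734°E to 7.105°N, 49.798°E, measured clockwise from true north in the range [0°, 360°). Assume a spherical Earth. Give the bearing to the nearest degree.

279°

Δλ = 49.798 − 163.734 = -113.936°.
θ = atan2( sin Δλ · cos φ₂ , cos φ₁ · sin φ₂ − sin φ₁ · cos φ₂ · cos Δλ )
  = atan2(-0.90698, 0.14122) = -81.150° → normalised to [0°, 360°): 278.850°.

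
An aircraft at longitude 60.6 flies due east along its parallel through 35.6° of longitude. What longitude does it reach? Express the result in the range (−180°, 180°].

+96.2°

Start at +60.6°; shift +35.6° → +96.2°.
+96.2° already lies in (−180°, 180°].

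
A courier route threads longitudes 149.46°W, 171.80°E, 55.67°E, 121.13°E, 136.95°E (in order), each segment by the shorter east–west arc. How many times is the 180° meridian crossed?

Leg 1: -149.46° → +171.80°, shortest Δλ = -38.74° (west) — crosses 180°.
Leg 2: +171.80° → +55.67°, shortest Δλ = -116.13° (west) — does not cross 180°.
Leg 3: +55.67° → +121.13°, shortest Δλ = 65.46° (east) — does not cross 180°.
Leg 4: +121.13° → +136.95°, shortest Δλ = 15.82° (east) — does not cross 180°.
Total crossings: 1.

1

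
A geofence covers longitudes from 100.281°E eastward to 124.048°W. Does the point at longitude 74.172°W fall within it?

Band width going east from +100.281° to -124.048°: ((-124.048 − 100.281) mod 360) = 135.671°.
Offset of -74.172° east of the west edge: ((-74.172 − 100.281) mod 360) = 185.547°.
185.547° > 135.671° ⇒ outside.

No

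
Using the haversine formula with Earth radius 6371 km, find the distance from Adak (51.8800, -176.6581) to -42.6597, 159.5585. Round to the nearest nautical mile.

Δλ = 159.5585 − -176.6581 = 336.2166°; wrapped into (−180°, 180°]: -23.7834°.
Δφ = -42.6597 − 51.8800 = -94.5397°.
a = sin²(Δφ/2) + cos φ₁ · cos φ₂ · sin²(Δλ/2) = 0.558851.
c = 2·atan2(√a, √(1−a)) = 1.68877 rad → d = 6371·c ≈ 10759.17 km ≈ 5809.48 nmi.

5809 nmi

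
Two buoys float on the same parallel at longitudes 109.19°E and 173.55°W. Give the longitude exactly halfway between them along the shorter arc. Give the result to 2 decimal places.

Signed shortest Δλ from +109.19° to -173.55° is +77.26°.
Midpoint longitude = +109.19° + (+77.26°)/2 = +109.19° + 38.63° = +147.82°.
(The naïve average (+109.19 + -173.55)/2 = -32.18° is on the wrong side of the globe.)

147.82°E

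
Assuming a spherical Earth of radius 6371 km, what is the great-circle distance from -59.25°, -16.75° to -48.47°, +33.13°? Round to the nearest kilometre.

3389 km

Δλ = 33.13 − -16.75 = 49.88°.
Δφ = -48.47 − -59.25 = 10.78°.
a = sin²(Δφ/2) + cos φ₁ · cos φ₂ · sin²(Δλ/2) = 0.069098.
c = 2·atan2(√a, √(1−a)) = 0.53198 rad → d = 6371·c ≈ 3389.26 km.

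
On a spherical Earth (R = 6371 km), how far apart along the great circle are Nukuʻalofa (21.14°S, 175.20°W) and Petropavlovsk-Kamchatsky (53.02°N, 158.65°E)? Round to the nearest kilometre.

8624 km

Δλ = 158.65 − -175.20 = 333.85°; wrapped into (−180°, 180°]: -26.15°.
Δφ = 53.02 − -21.14 = 74.16°.
a = sin²(Δφ/2) + cos φ₁ · cos φ₂ · sin²(Δλ/2) = 0.392238.
c = 2·atan2(√a, √(1−a)) = 1.35357 rad → d = 6371·c ≈ 8623.58 km.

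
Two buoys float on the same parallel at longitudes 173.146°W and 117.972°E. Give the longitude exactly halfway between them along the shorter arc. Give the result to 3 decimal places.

Signed shortest Δλ from -173.146° to +117.972° is -68.882°.
Midpoint longitude = -173.146° + (-68.882°)/2 = -173.146° − 34.441° = -207.587°.
Normalise into (−180°, 180°]: +152.413°.
(The naïve average (-173.146 + +117.972)/2 = -27.587° is on the wrong side of the globe.)

152.413°E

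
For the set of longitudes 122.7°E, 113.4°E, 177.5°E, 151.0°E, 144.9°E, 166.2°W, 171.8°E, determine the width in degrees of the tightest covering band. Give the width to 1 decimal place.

Sort the longitudes: -166.2°, +113.4°, +122.7°, +144.9°, +151.0°, +171.8°, +177.5°.
Eastward gaps between consecutive values (wrapping around): 279.6°, 9.3°, 22.2°, 6.1°, 20.8°, 5.7°, 16.3°.
Largest gap = 279.6° ⇒ minimal covering band is its complement: 360° − 279.6° = 80.4°.
Band runs from +113.4° eastward to -166.2°, crossing the antimeridian.

80.4°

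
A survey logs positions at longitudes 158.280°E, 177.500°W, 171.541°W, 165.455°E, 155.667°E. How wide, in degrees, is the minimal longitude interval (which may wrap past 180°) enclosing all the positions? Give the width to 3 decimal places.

Sort the longitudes: -177.500°, -171.541°, +155.667°, +158.280°, +165.455°.
Eastward gaps between consecutive values (wrapping around): 5.959°, 327.208°, 2.613°, 7.175°, 17.045°.
Largest gap = 327.208° ⇒ minimal covering band is its complement: 360° − 327.208° = 32.792°.
Band runs from +155.667° eastward to -171.541°, crossing the antimeridian.

32.792°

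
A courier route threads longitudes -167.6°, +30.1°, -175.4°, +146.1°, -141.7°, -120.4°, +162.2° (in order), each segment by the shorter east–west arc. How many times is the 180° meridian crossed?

Leg 1: -167.6° → +30.1°, shortest Δλ = -162.3° (west) — crosses 180°.
Leg 2: +30.1° → -175.4°, shortest Δλ = 154.5° (east) — crosses 180°.
Leg 3: -175.4° → +146.1°, shortest Δλ = -38.5° (west) — crosses 180°.
Leg 4: +146.1° → -141.7°, shortest Δλ = 72.2° (east) — crosses 180°.
Leg 5: -141.7° → -120.4°, shortest Δλ = 21.3° (east) — does not cross 180°.
Leg 6: -120.4° → +162.2°, shortest Δλ = -77.4° (west) — crosses 180°.
Total crossings: 5.

5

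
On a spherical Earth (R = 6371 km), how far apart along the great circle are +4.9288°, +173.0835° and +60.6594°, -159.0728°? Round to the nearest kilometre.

Δλ = -159.0728 − 173.0835 = -332.1563°; wrapped into (−180°, 180°]: 27.8437°.
Δφ = 60.6594 − 4.9288 = 55.7306°.
a = sin²(Δφ/2) + cos φ₁ · cos φ₂ · sin²(Δλ/2) = 0.246718.
c = 2·atan2(√a, √(1−a)) = 1.03960 rad → d = 6371·c ≈ 6623.29 km.

6623 km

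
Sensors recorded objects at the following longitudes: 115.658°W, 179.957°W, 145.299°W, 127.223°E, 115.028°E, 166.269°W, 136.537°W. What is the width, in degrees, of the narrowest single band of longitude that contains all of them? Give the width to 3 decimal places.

Sort the longitudes: -179.957°, -166.269°, -145.299°, -136.537°, -115.658°, +115.028°, +127.223°.
Eastward gaps between consecutive values (wrapping around): 13.688°, 20.970°, 8.762°, 20.879°, 230.686°, 12.195°, 52.820°.
Largest gap = 230.686° ⇒ minimal covering band is its complement: 360° − 230.686° = 129.314°.
Band runs from +115.028° eastward to -115.658°, crossing the antimeridian.

129.314°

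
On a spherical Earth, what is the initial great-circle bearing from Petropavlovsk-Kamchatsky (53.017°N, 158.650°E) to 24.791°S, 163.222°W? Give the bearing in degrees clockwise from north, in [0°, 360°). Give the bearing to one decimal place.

Δλ = -163.222 − 158.650 = -321.872°; wrapped into (−180°, 180°]: 38.128°.
θ = atan2( sin Δλ · cos φ₂ , cos φ₁ · sin φ₂ − sin φ₁ · cos φ₂ · cos Δλ )
  = atan2(0.56052, -0.82271) = 145.733° → normalised to [0°, 360°): 145.733°.

145.7°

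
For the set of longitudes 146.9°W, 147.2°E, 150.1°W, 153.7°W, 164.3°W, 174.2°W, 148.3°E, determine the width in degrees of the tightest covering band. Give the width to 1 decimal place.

65.9°

Sort the longitudes: -174.2°, -164.3°, -153.7°, -150.1°, -146.9°, +147.2°, +148.3°.
Eastward gaps between consecutive values (wrapping around): 9.9°, 10.6°, 3.6°, 3.2°, 294.1°, 1.1°, 37.5°.
Largest gap = 294.1° ⇒ minimal covering band is its complement: 360° − 294.1° = 65.9°.
Band runs from +147.2° eastward to -146.9°, crossing the antimeridian.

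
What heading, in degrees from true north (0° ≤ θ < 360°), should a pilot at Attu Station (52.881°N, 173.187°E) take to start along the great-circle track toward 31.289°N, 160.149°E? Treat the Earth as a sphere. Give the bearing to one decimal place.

208.8°

Δλ = 160.149 − 173.187 = -13.038°.
θ = atan2( sin Δλ · cos φ₂ , cos φ₁ · sin φ₂ − sin φ₁ · cos φ₂ · cos Δλ )
  = atan2(-0.19279, -0.35043) = -151.183° → normalised to [0°, 360°): 208.817°.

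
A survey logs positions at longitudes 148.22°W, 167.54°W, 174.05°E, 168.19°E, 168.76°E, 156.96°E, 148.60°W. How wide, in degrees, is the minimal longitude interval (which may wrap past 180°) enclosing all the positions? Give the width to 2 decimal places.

54.82°

Sort the longitudes: -167.54°, -148.60°, -148.22°, +156.96°, +168.19°, +168.76°, +174.05°.
Eastward gaps between consecutive values (wrapping around): 18.94°, 0.38°, 305.18°, 11.23°, 0.57°, 5.29°, 18.41°.
Largest gap = 305.18° ⇒ minimal covering band is its complement: 360° − 305.18° = 54.82°.
Band runs from +156.96° eastward to -148.22°, crossing the antimeridian.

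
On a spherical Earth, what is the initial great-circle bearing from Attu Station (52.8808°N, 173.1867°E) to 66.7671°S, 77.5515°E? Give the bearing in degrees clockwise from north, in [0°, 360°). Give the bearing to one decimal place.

Δλ = 77.5515 − 173.1867 = -95.6352°.
θ = atan2( sin Δλ · cos φ₂ , cos φ₁ · sin φ₂ − sin φ₁ · cos φ₂ · cos Δλ )
  = atan2(-0.39256, -0.52365) = -143.142° → normalised to [0°, 360°): 216.858°.

216.9°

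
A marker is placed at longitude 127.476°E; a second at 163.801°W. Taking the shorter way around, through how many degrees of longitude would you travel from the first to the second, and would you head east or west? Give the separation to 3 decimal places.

68.723° east

Raw difference: -163.801 − 127.476 = -291.277°.
Normalise into (−180°, 180°]: -291.277° + 360° = 68.723°.
Positive ⇒ the second point lies to the east; separation 68.723°.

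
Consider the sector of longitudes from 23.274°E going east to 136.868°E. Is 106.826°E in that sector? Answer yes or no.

Band width going east from +23.274° to +136.868°: ((136.868 − 23.274) mod 360) = 113.594°.
Offset of +106.826° east of the west edge: ((106.826 − 23.274) mod 360) = 83.552°.
83.552° ≤ 113.594° ⇒ inside.

Yes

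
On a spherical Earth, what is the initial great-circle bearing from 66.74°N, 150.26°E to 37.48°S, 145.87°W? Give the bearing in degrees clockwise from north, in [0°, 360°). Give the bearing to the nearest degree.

128°

Δλ = -145.87 − 150.26 = -296.13°; wrapped into (−180°, 180°]: 63.87°.
θ = atan2( sin Δλ · cos φ₂ , cos φ₁ · sin φ₂ − sin φ₁ · cos φ₂ · cos Δλ )
  = atan2(0.71246, -0.56138) = 128.236° → normalised to [0°, 360°): 128.236°.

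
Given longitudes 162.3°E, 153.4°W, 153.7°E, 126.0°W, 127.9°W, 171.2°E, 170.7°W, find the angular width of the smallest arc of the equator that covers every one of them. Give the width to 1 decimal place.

80.3°

Sort the longitudes: -170.7°, -153.4°, -127.9°, -126.0°, +153.7°, +162.3°, +171.2°.
Eastward gaps between consecutive values (wrapping around): 17.3°, 25.5°, 1.9°, 279.7°, 8.6°, 8.9°, 18.1°.
Largest gap = 279.7° ⇒ minimal covering band is its complement: 360° − 279.7° = 80.3°.
Band runs from +153.7° eastward to -126.0°, crossing the antimeridian.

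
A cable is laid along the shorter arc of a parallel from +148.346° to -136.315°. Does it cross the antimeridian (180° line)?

Yes

Naïve |-136.315 − 148.346| = 284.661° > 180°, so the shorter arc goes the other way round — across 180°.
Signed shortest Δλ = ((-136.315 − 148.346 + 180) mod 360) − 180 = 75.339°.
Going east by 75.339° from +148.346° passes through 180° before reaching -136.315°.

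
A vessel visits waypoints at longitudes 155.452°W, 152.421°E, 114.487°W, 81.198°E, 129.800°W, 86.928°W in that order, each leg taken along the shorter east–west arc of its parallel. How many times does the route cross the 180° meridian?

4

Leg 1: -155.452° → +152.421°, shortest Δλ = -52.127° (west) — crosses 180°.
Leg 2: +152.421° → -114.487°, shortest Δλ = 93.092° (east) — crosses 180°.
Leg 3: -114.487° → +81.198°, shortest Δλ = -164.315° (west) — crosses 180°.
Leg 4: +81.198° → -129.800°, shortest Δλ = 149.002° (east) — crosses 180°.
Leg 5: -129.800° → -86.928°, shortest Δλ = 42.872° (east) — does not cross 180°.
Total crossings: 4.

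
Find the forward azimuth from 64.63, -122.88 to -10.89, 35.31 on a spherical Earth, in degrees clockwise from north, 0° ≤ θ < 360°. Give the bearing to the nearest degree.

26°

Δλ = 35.31 − -122.88 = 158.19°.
θ = atan2( sin Δλ · cos φ₂ , cos φ₁ · sin φ₂ − sin φ₁ · cos φ₂ · cos Δλ )
  = atan2(0.36484, 0.74283) = 26.158° → normalised to [0°, 360°): 26.158°.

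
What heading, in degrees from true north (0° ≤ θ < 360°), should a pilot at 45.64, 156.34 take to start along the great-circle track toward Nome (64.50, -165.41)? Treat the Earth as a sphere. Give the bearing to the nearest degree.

34°

Δλ = -165.41 − 156.34 = -321.75°; wrapped into (−180°, 180°]: 38.25°.
θ = atan2( sin Δλ · cos φ₂ , cos φ₁ · sin φ₂ − sin φ₁ · cos φ₂ · cos Δλ )
  = atan2(0.26653, 0.38934) = 34.394° → normalised to [0°, 360°): 34.394°.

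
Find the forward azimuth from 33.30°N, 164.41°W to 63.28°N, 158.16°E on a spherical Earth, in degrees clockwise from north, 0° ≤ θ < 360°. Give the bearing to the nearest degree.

334°

Δλ = 158.16 − -164.41 = 322.57°; wrapped into (−180°, 180°]: -37.43°.
θ = atan2( sin Δλ · cos φ₂ , cos φ₁ · sin φ₂ − sin φ₁ · cos φ₂ · cos Δλ )
  = atan2(-0.27328, 0.55053) = -26.400° → normalised to [0°, 360°): 333.600°.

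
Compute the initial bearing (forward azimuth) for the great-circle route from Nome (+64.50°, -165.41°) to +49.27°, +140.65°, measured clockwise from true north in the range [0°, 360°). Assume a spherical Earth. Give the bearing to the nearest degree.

268°

Δλ = 140.65 − -165.41 = 306.06°; wrapped into (−180°, 180°]: -53.94°.
θ = atan2( sin Δλ · cos φ₂ , cos φ₁ · sin φ₂ − sin φ₁ · cos φ₂ · cos Δλ )
  = atan2(-0.52748, -0.02043) = -92.218° → normalised to [0°, 360°): 267.782°.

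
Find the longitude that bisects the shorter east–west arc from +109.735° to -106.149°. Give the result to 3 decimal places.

-178.207°

Signed shortest Δλ from +109.735° to -106.149° is +144.116°.
Midpoint longitude = +109.735° + (+144.116°)/2 = +109.735° + 72.058° = +181.793°.
Normalise into (−180°, 180°]: -178.207°.
(The naïve average (+109.735 + -106.149)/2 = 1.793° is on the wrong side of the globe.)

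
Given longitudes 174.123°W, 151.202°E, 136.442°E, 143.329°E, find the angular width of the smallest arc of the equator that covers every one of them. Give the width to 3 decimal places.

Sort the longitudes: -174.123°, +136.442°, +143.329°, +151.202°.
Eastward gaps between consecutive values (wrapping around): 310.565°, 6.887°, 7.873°, 34.675°.
Largest gap = 310.565° ⇒ minimal covering band is its complement: 360° − 310.565° = 49.435°.
Band runs from +136.442° eastward to -174.123°, crossing the antimeridian.

49.435°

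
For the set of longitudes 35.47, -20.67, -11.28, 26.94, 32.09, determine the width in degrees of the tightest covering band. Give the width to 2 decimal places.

56.14°

Sort the longitudes: -20.67°, -11.28°, +26.94°, +32.09°, +35.47°.
Eastward gaps between consecutive values (wrapping around): 9.39°, 38.22°, 5.15°, 3.38°, 303.86°.
Largest gap = 303.86° ⇒ minimal covering band is its complement: 360° − 303.86° = 56.14°.
Band runs from -20.67° eastward to +35.47°.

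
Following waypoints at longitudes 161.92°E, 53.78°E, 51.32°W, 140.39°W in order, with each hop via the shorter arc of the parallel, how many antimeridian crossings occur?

Leg 1: +161.92° → +53.78°, shortest Δλ = -108.14° (west) — does not cross 180°.
Leg 2: +53.78° → -51.32°, shortest Δλ = -105.1° (west) — does not cross 180°.
Leg 3: -51.32° → -140.39°, shortest Δλ = -89.07° (west) — does not cross 180°.
Total crossings: 0.

0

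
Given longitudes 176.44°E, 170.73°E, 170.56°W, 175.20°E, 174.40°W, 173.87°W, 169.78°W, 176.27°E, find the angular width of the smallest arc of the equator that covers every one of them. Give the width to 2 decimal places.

Sort the longitudes: -174.40°, -173.87°, -170.56°, -169.78°, +170.73°, +175.20°, +176.27°, +176.44°.
Eastward gaps between consecutive values (wrapping around): 0.53°, 3.31°, 0.78°, 340.51°, 4.47°, 1.07°, 0.17°, 9.16°.
Largest gap = 340.51° ⇒ minimal covering band is its complement: 360° − 340.51° = 19.49°.
Band runs from +170.73° eastward to -169.78°, crossing the antimeridian.

19.49°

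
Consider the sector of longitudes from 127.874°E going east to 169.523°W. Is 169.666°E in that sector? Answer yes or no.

Band width going east from +127.874° to -169.523°: ((-169.523 − 127.874) mod 360) = 62.603°.
Offset of +169.666° east of the west edge: ((169.666 − 127.874) mod 360) = 41.792°.
41.792° ≤ 62.603° ⇒ inside.

Yes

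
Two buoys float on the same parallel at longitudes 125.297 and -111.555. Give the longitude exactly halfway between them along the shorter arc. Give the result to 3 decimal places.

Signed shortest Δλ from +125.297° to -111.555° is +123.148°.
Midpoint longitude = +125.297° + (+123.148°)/2 = +125.297° + 61.574° = +186.871°.
Normalise into (−180°, 180°]: -173.129°.
(The naïve average (+125.297 + -111.555)/2 = 6.871° is on the wrong side of the globe.)

-173.129°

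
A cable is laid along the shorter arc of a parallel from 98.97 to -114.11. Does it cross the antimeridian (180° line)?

Yes

Naïve |-114.11 − 98.97| = 213.08° > 180°, so the shorter arc goes the other way round — across 180°.
Signed shortest Δλ = ((-114.11 − 98.97 + 180) mod 360) − 180 = 146.92°.
Going east by 146.92° from +98.97° passes through 180° before reaching -114.11°.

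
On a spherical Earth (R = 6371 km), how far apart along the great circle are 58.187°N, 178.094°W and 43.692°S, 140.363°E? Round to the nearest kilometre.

Δλ = 140.363 − -178.094 = 318.457°; wrapped into (−180°, 180°]: -41.543°.
Δφ = -43.692 − 58.187 = -101.879°.
a = sin²(Δφ/2) + cos φ₁ · cos φ₂ · sin²(Δλ/2) = 0.650862.
c = 2·atan2(√a, √(1−a)) = 1.87730 rad → d = 6371·c ≈ 11960.26 km.

11960 km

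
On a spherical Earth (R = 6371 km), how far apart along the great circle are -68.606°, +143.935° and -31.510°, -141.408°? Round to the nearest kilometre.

6152 km

Δλ = -141.408 − 143.935 = -285.343°; wrapped into (−180°, 180°]: 74.657°.
Δφ = -31.510 − -68.606 = 37.096°.
a = sin²(Δφ/2) + cos φ₁ · cos φ₂ · sin²(Δλ/2) = 0.215539.
c = 2·atan2(√a, √(1−a)) = 0.96560 rad → d = 6371·c ≈ 6151.85 km.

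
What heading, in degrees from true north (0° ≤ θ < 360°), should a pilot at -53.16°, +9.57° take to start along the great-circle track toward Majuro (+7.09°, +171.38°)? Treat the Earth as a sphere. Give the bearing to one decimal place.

Δλ = 171.38 − 9.57 = 161.81°.
θ = atan2( sin Δλ · cos φ₂ , cos φ₁ · sin φ₂ − sin φ₁ · cos φ₂ · cos Δλ )
  = atan2(0.30978, -0.68050) = 155.524° → normalised to [0°, 360°): 155.524°.

155.5°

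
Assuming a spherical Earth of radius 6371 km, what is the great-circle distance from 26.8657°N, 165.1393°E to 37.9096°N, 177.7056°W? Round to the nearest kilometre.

2020 km

Δλ = -177.7056 − 165.1393 = -342.8449°; wrapped into (−180°, 180°]: 17.1551°.
Δφ = 37.9096 − 26.8657 = 11.0439°.
a = sin²(Δφ/2) + cos φ₁ · cos φ₂ · sin²(Δλ/2) = 0.024916.
c = 2·atan2(√a, √(1−a)) = 0.31702 rad → d = 6371·c ≈ 2019.76 km.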